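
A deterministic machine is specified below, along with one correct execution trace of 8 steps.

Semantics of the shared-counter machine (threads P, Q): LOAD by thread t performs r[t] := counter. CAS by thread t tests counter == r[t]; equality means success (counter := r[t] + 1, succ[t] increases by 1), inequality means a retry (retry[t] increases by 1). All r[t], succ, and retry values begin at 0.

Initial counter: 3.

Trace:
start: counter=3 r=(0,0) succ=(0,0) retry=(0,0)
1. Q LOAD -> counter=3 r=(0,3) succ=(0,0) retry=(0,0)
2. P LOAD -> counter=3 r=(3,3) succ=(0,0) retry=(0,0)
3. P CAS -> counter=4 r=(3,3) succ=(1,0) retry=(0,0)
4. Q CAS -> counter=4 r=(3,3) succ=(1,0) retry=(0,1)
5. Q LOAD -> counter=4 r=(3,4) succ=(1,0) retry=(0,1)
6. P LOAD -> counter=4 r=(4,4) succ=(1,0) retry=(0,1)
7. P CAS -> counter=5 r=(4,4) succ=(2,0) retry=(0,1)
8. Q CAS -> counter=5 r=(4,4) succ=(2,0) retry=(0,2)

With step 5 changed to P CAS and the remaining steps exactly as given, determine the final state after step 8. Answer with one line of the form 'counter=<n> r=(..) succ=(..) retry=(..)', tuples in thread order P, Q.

(re-executing from step 5 with the substitution; state before step 5: counter=4 r=(3,3) succ=(1,0) retry=(0,1))
5. P CAS -> counter=4 r=(3,3) succ=(1,0) retry=(1,1)
6. P LOAD -> counter=4 r=(4,3) succ=(1,0) retry=(1,1)
7. P CAS -> counter=5 r=(4,3) succ=(2,0) retry=(1,1)
8. Q CAS -> counter=5 r=(4,3) succ=(2,0) retry=(1,2)

counter=5 r=(4,3) succ=(2,0) retry=(1,2)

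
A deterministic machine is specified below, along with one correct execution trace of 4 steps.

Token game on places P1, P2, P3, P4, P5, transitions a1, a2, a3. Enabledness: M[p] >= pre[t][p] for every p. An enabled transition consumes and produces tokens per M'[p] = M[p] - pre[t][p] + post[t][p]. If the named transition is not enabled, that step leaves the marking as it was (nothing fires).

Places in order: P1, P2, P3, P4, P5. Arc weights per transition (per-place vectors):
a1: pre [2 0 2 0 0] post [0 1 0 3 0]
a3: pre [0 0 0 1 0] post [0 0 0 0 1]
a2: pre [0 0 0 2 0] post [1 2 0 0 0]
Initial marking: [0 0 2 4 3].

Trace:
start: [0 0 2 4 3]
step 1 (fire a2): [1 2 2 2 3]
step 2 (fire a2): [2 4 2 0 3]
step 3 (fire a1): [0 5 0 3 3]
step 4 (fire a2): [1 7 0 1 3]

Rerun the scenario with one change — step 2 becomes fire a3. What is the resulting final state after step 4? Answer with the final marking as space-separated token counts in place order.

(re-executing from step 2 with the substitution; state before step 2: [1 2 2 2 3])
step 2 (fire a3): [1 2 2 1 4]
step 3 (fire a1): [1 2 2 1 4]
step 4 (fire a2): [1 2 2 1 4]

1 2 2 1 4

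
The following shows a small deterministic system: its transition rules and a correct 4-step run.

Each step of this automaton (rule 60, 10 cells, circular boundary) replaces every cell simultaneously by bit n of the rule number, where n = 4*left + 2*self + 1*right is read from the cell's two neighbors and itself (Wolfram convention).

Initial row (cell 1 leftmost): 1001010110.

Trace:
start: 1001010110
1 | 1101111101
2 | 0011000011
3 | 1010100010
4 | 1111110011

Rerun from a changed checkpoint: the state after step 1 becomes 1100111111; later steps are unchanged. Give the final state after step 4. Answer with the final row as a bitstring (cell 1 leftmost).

0010001000

state after step 1 := 1100111111
2 | 0010100000
3 | 0011110000
4 | 0010001000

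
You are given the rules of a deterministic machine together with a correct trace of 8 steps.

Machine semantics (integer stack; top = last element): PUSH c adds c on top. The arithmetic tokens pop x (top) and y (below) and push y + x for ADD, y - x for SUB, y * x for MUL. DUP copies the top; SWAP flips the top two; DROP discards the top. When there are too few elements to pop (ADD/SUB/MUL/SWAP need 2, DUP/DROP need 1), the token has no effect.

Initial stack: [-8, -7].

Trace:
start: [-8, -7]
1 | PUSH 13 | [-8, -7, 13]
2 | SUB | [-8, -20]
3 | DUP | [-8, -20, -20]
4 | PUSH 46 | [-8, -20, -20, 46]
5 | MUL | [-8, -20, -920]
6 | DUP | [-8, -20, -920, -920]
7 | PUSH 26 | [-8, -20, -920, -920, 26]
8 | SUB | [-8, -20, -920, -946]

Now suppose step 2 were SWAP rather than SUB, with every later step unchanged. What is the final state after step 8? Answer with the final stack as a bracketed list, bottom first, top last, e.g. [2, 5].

(re-executing from step 2 with the substitution; state before step 2: [-8, -7, 13])
2 | SWAP | [-8, 13, -7]
3 | DUP | [-8, 13, -7, -7]
4 | PUSH 46 | [-8, 13, -7, -7, 46]
5 | MUL | [-8, 13, -7, -322]
6 | DUP | [-8, 13, -7, -322, -322]
7 | PUSH 26 | [-8, 13, -7, -322, -322, 26]
8 | SUB | [-8, 13, -7, -322, -348]

[-8, 13, -7, -322, -348]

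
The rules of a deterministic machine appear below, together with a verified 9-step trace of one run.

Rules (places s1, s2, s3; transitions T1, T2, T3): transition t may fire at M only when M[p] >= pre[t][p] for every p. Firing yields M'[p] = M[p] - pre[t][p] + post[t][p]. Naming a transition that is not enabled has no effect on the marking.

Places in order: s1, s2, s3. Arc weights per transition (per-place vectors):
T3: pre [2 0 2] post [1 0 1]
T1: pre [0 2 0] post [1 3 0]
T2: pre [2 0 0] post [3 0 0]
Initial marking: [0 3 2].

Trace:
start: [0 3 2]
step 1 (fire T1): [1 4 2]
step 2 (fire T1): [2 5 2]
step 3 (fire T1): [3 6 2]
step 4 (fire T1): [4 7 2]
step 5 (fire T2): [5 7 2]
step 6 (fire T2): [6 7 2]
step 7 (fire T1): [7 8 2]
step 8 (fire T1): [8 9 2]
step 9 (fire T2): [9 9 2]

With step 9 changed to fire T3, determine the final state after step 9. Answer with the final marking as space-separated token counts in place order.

7 9 1

(re-executing from step 9 with the substitution; state before step 9: [8 9 2])
step 9 (fire T3): [7 9 1]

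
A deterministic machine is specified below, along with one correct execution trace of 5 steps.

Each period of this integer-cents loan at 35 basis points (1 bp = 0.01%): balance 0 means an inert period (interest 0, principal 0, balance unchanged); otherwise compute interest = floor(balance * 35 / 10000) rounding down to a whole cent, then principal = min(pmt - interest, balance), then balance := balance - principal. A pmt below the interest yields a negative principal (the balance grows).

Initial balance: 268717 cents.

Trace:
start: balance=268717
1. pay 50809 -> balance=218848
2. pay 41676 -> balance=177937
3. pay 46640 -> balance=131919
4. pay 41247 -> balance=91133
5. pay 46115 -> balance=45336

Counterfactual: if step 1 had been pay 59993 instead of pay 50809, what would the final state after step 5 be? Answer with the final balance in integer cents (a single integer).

36024

(re-executing from step 1 with the substitution; state before step 1: balance=268717)
1. pay 59993 -> balance=209664
2. pay 41676 -> balance=168721
3. pay 46640 -> balance=122671
4. pay 41247 -> balance=81853
5. pay 46115 -> balance=36024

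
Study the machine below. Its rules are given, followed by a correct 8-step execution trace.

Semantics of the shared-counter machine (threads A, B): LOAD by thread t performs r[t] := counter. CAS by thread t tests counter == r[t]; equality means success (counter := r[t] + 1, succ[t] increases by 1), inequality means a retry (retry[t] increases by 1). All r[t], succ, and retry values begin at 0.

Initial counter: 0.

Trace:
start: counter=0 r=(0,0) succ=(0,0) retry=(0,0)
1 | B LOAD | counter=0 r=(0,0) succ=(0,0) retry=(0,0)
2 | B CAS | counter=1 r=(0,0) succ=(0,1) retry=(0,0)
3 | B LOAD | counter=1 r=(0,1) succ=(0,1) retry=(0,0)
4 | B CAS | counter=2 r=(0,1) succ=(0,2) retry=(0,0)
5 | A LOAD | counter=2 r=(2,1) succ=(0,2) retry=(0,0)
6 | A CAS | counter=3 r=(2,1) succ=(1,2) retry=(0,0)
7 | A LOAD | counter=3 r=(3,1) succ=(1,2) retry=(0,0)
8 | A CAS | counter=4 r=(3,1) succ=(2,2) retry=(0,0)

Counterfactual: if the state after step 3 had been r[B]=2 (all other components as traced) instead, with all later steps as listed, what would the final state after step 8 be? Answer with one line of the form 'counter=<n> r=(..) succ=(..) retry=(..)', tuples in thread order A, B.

state after step 3 := counter=1 r=(0,2) succ=(0,1) retry=(0,0)
4 | B CAS | counter=1 r=(0,2) succ=(0,1) retry=(0,1)
5 | A LOAD | counter=1 r=(1,2) succ=(0,1) retry=(0,1)
6 | A CAS | counter=2 r=(1,2) succ=(1,1) retry=(0,1)
7 | A LOAD | counter=2 r=(2,2) succ=(1,1) retry=(0,1)
8 | A CAS | counter=3 r=(2,2) succ=(2,1) retry=(0,1)

counter=3 r=(2,2) succ=(2,1) retry=(0,1)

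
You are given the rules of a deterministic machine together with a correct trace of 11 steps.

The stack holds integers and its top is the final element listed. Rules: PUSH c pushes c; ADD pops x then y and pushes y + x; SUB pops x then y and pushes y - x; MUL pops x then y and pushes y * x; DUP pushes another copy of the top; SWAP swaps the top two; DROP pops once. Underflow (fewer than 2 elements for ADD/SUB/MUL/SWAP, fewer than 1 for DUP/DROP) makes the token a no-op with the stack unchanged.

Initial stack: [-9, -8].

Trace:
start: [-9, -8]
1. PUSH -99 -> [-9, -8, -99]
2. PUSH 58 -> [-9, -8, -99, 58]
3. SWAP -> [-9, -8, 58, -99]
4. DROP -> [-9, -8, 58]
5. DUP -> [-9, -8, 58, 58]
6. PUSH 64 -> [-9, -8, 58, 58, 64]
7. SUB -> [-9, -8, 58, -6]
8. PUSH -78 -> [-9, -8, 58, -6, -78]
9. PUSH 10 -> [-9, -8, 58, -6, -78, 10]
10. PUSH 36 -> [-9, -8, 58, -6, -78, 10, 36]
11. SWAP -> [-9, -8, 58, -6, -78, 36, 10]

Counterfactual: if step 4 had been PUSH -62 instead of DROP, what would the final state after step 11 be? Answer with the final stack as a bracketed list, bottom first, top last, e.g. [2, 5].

(re-executing from step 4 with the substitution; state before step 4: [-9, -8, 58, -99])
4. PUSH -62 -> [-9, -8, 58, -99, -62]
5. DUP -> [-9, -8, 58, -99, -62, -62]
6. PUSH 64 -> [-9, -8, 58, -99, -62, -62, 64]
7. SUB -> [-9, -8, 58, -99, -62, -126]
8. PUSH -78 -> [-9, -8, 58, -99, -62, -126, -78]
9. PUSH 10 -> [-9, -8, 58, -99, -62, -126, -78, 10]
10. PUSH 36 -> [-9, -8, 58, -99, -62, -126, -78, 10, 36]
11. SWAP -> [-9, -8, 58, -99, -62, -126, -78, 36, 10]

[-9, -8, 58, -99, -62, -126, -78, 36, 10]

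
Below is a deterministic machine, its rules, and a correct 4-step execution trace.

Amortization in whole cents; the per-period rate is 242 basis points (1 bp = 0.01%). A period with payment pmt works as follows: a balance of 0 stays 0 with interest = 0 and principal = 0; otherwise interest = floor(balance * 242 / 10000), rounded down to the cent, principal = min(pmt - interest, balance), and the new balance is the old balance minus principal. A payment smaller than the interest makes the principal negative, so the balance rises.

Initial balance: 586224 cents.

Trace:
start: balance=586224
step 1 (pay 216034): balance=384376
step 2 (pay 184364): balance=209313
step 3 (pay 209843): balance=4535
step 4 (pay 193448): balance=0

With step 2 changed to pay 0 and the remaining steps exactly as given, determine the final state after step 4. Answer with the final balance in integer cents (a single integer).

4591

(re-executing from step 2 with the substitution; state before step 2: balance=384376)
step 2 (pay 0): balance=393677
step 3 (pay 209843): balance=193360
step 4 (pay 193448): balance=4591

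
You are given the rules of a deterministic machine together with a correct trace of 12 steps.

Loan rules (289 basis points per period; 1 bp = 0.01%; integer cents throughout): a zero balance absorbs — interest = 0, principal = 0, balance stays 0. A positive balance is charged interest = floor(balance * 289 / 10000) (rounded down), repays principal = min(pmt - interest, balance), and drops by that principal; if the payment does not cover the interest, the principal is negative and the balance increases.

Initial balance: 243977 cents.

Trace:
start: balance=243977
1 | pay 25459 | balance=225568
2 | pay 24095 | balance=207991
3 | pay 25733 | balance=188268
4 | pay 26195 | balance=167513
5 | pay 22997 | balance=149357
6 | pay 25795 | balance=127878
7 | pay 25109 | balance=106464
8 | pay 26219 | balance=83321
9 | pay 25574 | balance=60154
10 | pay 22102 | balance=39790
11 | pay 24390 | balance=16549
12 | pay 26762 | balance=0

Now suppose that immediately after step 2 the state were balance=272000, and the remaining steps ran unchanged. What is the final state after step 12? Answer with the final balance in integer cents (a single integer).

state after step 2 := balance=272000
3 | pay 25733 | balance=254127
4 | pay 26195 | balance=235276
5 | pay 22997 | balance=219078
6 | pay 25795 | balance=199614
7 | pay 25109 | balance=180273
8 | pay 26219 | balance=159263
9 | pay 25574 | balance=138291
10 | pay 22102 | balance=120185
11 | pay 24390 | balance=99268
12 | pay 26762 | balance=75374

75374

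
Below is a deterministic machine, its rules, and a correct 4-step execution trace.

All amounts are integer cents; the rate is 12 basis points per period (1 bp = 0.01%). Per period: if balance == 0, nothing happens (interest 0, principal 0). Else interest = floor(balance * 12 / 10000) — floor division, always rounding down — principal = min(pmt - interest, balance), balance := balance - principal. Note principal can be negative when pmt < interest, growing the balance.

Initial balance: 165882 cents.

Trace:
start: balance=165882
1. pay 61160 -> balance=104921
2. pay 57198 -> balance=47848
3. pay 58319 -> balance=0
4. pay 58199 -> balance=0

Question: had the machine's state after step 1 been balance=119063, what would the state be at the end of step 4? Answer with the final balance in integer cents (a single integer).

0

state after step 1 := balance=119063
2. pay 57198 -> balance=62007
3. pay 58319 -> balance=3762
4. pay 58199 -> balance=0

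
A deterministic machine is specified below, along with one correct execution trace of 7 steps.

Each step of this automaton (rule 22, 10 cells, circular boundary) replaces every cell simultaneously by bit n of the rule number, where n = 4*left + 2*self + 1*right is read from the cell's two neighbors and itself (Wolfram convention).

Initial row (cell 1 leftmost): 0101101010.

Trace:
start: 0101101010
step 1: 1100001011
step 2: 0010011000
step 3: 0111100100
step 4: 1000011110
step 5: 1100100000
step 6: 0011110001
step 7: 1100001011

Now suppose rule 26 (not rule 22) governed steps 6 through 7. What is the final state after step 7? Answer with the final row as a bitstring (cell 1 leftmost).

(re-executing steps 6..7 under rule 26; state before step 6: 1100100000)
step 6: 1011010001
step 7: 0010001011

0010001011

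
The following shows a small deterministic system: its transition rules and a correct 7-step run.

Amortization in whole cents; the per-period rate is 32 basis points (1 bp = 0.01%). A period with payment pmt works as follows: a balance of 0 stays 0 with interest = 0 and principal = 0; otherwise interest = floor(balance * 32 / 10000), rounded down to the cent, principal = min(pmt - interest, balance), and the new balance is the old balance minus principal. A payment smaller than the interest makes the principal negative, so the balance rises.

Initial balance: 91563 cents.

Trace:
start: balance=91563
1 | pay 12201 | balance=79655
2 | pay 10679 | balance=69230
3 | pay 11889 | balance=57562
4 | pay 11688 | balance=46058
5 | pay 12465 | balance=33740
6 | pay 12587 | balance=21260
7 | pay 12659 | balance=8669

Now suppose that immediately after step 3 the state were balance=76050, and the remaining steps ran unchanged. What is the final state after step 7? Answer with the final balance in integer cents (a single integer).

27394

state after step 3 := balance=76050
4 | pay 11688 | balance=64605
5 | pay 12465 | balance=52346
6 | pay 12587 | balance=39926
7 | pay 12659 | balance=27394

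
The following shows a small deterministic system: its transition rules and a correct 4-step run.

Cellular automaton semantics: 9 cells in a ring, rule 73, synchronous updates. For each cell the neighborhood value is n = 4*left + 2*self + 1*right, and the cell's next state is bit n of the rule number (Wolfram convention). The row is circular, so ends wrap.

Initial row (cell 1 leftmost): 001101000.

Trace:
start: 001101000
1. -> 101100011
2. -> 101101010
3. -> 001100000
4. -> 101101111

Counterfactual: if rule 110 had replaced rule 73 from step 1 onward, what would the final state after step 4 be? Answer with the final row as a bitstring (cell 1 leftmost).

010111011

(re-executing steps 1..4 under rule 110; state before step 1: 001101000)
1. -> 011111000
2. -> 110001000
3. -> 110011001
4. -> 010111011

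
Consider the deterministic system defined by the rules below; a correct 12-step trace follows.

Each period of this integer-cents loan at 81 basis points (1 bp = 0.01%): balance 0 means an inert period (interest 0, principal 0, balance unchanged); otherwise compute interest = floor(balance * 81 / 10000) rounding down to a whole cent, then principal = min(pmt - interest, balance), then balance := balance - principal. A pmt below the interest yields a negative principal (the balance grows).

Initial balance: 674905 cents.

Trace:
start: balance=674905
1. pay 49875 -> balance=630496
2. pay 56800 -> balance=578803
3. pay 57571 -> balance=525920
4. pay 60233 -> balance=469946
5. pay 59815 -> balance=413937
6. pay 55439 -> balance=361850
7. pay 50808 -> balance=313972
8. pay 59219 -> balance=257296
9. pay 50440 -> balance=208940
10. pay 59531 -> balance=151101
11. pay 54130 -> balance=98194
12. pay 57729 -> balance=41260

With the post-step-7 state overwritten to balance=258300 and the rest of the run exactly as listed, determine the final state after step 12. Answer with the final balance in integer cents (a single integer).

state after step 7 := balance=258300
8. pay 59219 -> balance=201173
9. pay 50440 -> balance=152362
10. pay 59531 -> balance=94065
11. pay 54130 -> balance=40696
12. pay 57729 -> balance=0

0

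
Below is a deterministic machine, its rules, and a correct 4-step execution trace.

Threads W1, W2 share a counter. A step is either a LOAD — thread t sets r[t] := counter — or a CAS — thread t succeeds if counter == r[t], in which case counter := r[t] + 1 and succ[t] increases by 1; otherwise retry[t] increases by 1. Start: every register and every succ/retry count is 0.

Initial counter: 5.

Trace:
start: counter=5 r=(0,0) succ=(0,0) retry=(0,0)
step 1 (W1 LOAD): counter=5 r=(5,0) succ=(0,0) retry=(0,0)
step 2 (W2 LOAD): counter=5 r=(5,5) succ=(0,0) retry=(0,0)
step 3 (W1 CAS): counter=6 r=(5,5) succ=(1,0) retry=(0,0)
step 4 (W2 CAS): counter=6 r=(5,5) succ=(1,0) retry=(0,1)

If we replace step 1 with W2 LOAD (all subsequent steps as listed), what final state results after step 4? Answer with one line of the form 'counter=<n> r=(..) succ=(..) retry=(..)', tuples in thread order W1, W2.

counter=6 r=(0,5) succ=(0,1) retry=(1,0)

(re-executing from step 1 with the substitution; state before step 1: counter=5 r=(0,0) succ=(0,0) retry=(0,0))
step 1 (W2 LOAD): counter=5 r=(0,5) succ=(0,0) retry=(0,0)
step 2 (W2 LOAD): counter=5 r=(0,5) succ=(0,0) retry=(0,0)
step 3 (W1 CAS): counter=5 r=(0,5) succ=(0,0) retry=(1,0)
step 4 (W2 CAS): counter=6 r=(0,5) succ=(0,1) retry=(1,0)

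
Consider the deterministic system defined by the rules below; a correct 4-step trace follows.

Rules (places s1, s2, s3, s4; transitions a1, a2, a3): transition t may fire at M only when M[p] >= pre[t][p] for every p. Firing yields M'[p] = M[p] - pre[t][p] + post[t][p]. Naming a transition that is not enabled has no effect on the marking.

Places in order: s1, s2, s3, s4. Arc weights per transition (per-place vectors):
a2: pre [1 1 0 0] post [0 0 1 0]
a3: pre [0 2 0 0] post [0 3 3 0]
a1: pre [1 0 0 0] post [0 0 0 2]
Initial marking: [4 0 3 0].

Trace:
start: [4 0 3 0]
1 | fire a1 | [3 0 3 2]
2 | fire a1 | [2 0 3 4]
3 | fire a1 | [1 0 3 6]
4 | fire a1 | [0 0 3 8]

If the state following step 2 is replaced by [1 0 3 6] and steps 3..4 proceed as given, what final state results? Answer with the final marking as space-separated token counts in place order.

0 0 3 8

state after step 2 := [1 0 3 6]
3 | fire a1 | [0 0 3 8]
4 | fire a1 | [0 0 3 8]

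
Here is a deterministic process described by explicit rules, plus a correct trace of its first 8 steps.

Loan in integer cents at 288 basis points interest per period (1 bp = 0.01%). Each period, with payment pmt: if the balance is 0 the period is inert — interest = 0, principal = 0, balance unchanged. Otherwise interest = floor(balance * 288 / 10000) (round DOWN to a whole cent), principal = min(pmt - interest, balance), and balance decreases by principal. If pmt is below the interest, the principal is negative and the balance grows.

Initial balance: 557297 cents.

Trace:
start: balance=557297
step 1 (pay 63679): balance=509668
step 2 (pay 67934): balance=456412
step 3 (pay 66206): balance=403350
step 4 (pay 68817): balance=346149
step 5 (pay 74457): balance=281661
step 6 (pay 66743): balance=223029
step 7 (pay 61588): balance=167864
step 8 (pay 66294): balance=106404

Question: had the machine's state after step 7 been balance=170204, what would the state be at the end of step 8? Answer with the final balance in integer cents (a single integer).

state after step 7 := balance=170204
step 8 (pay 66294): balance=108811

108811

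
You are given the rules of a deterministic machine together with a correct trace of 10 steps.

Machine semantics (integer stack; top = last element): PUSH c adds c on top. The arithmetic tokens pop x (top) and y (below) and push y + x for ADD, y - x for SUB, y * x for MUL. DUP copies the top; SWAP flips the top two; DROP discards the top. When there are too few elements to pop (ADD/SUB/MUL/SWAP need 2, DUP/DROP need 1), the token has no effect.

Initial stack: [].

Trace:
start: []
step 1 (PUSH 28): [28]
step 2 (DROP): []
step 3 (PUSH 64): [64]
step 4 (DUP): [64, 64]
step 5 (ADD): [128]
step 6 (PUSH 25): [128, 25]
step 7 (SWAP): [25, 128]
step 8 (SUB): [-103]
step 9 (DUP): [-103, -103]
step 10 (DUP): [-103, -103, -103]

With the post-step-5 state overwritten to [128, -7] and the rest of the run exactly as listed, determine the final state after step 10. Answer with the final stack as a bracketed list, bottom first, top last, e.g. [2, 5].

[128, 32, 32, 32]

state after step 5 := [128, -7]
step 6 (PUSH 25): [128, -7, 25]
step 7 (SWAP): [128, 25, -7]
step 8 (SUB): [128, 32]
step 9 (DUP): [128, 32, 32]
step 10 (DUP): [128, 32, 32, 32]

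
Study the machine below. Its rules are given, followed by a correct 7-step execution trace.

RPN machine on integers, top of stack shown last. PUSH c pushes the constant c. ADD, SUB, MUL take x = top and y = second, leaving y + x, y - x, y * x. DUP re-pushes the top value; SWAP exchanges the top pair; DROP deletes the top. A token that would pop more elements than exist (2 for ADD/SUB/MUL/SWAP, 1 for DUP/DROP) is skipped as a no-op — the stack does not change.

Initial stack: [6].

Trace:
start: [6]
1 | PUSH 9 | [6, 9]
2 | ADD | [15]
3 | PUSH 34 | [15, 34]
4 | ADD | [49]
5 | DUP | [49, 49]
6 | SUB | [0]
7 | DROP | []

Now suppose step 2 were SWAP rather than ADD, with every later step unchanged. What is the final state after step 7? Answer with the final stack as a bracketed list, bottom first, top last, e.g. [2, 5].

[9]

(re-executing from step 2 with the substitution; state before step 2: [6, 9])
2 | SWAP | [9, 6]
3 | PUSH 34 | [9, 6, 34]
4 | ADD | [9, 40]
5 | DUP | [9, 40, 40]
6 | SUB | [9, 0]
7 | DROP | [9]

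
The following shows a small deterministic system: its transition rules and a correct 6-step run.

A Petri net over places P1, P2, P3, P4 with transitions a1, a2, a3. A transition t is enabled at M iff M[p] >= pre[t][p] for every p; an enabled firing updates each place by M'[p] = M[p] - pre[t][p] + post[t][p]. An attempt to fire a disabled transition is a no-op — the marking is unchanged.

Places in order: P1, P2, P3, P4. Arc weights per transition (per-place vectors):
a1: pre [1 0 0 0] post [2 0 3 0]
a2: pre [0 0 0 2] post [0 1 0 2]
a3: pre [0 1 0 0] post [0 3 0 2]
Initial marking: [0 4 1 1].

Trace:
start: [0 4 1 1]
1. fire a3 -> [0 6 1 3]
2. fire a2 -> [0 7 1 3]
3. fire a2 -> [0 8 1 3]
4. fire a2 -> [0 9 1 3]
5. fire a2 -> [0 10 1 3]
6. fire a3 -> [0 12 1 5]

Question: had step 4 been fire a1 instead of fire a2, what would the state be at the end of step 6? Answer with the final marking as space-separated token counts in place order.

0 11 1 5

(re-executing from step 4 with the substitution; state before step 4: [0 8 1 3])
4. fire a1 -> [0 8 1 3]
5. fire a2 -> [0 9 1 3]
6. fire a3 -> [0 11 1 5]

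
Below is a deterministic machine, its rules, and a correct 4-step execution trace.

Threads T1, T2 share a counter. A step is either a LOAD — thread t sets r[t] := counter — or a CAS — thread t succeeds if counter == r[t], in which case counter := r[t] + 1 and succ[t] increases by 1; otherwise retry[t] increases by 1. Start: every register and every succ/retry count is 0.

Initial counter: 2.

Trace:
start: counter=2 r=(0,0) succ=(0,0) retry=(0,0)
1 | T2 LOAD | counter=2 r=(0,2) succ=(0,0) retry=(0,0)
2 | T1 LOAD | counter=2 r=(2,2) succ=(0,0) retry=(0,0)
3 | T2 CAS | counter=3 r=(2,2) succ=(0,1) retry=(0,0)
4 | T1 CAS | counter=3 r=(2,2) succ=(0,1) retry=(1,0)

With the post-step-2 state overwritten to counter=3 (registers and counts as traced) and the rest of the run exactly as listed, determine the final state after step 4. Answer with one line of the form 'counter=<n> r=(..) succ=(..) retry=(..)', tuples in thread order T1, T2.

counter=3 r=(2,2) succ=(0,0) retry=(1,1)

state after step 2 := counter=3 r=(2,2) succ=(0,0) retry=(0,0)
3 | T2 CAS | counter=3 r=(2,2) succ=(0,0) retry=(0,1)
4 | T1 CAS | counter=3 r=(2,2) succ=(0,0) retry=(1,1)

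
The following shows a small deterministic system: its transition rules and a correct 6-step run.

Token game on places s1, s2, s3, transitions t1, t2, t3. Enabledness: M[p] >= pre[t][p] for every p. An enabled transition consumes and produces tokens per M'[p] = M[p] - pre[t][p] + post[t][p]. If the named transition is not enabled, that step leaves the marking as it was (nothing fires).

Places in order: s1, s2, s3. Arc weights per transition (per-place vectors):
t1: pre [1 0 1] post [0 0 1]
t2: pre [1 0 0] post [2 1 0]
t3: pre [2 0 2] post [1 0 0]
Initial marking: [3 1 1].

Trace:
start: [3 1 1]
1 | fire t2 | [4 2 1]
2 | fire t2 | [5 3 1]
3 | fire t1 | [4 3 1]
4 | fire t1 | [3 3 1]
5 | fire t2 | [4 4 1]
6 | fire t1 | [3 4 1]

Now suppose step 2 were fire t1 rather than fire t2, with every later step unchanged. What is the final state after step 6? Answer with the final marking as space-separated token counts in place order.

1 3 1

(re-executing from step 2 with the substitution; state before step 2: [4 2 1])
2 | fire t1 | [3 2 1]
3 | fire t1 | [2 2 1]
4 | fire t1 | [1 2 1]
5 | fire t2 | [2 3 1]
6 | fire t1 | [1 3 1]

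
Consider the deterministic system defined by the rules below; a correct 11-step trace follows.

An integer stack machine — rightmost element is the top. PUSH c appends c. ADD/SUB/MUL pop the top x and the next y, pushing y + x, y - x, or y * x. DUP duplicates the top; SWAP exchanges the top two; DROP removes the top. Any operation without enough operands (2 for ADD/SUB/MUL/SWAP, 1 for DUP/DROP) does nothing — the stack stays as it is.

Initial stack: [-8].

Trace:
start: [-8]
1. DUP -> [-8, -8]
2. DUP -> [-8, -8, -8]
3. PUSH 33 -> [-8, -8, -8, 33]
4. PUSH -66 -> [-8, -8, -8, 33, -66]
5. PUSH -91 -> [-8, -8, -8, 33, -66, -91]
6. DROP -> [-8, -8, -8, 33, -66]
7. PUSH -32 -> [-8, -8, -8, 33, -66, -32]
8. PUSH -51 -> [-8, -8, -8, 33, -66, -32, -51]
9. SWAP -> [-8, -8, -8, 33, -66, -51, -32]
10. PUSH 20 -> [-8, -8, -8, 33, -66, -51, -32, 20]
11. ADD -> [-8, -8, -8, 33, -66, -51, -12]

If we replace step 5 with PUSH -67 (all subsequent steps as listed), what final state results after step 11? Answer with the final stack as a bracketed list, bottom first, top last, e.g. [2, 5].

[-8, -8, -8, 33, -66, -51, -12]

(re-executing from step 5 with the substitution; state before step 5: [-8, -8, -8, 33, -66])
5. PUSH -67 -> [-8, -8, -8, 33, -66, -67]
6. DROP -> [-8, -8, -8, 33, -66]
7. PUSH -32 -> [-8, -8, -8, 33, -66, -32]
8. PUSH -51 -> [-8, -8, -8, 33, -66, -32, -51]
9. SWAP -> [-8, -8, -8, 33, -66, -51, -32]
10. PUSH 20 -> [-8, -8, -8, 33, -66, -51, -32, 20]
11. ADD -> [-8, -8, -8, 33, -66, -51, -12]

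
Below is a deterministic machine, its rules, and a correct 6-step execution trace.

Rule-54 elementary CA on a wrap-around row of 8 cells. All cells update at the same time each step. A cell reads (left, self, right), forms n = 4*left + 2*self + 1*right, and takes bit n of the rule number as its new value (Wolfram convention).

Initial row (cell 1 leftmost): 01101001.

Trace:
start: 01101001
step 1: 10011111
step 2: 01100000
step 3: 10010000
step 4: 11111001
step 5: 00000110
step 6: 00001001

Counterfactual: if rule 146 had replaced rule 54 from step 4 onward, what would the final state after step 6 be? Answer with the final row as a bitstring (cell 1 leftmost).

00001001

(re-executing steps 4..6 under rule 146; state before step 4: 10010000)
step 4: 01101001
step 5: 00000110
step 6: 00001001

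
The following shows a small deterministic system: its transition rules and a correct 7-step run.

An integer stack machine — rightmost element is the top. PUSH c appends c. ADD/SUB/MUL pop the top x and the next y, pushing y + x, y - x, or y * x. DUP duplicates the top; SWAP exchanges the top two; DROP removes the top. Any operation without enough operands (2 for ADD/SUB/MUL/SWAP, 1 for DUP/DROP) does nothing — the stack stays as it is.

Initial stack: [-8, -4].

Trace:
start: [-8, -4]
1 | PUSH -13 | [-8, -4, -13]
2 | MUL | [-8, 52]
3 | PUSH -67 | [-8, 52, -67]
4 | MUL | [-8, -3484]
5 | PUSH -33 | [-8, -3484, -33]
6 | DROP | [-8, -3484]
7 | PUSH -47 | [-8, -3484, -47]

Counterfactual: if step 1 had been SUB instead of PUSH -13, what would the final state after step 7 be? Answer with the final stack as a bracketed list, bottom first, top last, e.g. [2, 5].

[268, -47]

(re-executing from step 1 with the substitution; state before step 1: [-8, -4])
1 | SUB | [-4]
2 | MUL | [-4]
3 | PUSH -67 | [-4, -67]
4 | MUL | [268]
5 | PUSH -33 | [268, -33]
6 | DROP | [268]
7 | PUSH -47 | [268, -47]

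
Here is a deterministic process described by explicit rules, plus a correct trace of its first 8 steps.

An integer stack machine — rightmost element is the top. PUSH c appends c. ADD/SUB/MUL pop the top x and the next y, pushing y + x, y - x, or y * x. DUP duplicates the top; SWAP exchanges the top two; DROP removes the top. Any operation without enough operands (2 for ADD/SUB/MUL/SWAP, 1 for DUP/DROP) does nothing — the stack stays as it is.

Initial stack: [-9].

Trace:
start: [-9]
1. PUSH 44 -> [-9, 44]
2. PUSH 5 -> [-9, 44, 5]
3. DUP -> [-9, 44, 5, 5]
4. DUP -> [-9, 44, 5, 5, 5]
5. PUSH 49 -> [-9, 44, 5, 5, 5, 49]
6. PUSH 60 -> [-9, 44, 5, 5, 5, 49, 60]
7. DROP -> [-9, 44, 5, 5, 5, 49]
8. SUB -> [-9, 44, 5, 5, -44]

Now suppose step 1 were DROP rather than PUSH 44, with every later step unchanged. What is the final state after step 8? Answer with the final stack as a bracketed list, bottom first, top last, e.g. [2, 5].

[5, 5, -44]

(re-executing from step 1 with the substitution; state before step 1: [-9])
1. DROP -> []
2. PUSH 5 -> [5]
3. DUP -> [5, 5]
4. DUP -> [5, 5, 5]
5. PUSH 49 -> [5, 5, 5, 49]
6. PUSH 60 -> [5, 5, 5, 49, 60]
7. DROP -> [5, 5, 5, 49]
8. SUB -> [5, 5, -44]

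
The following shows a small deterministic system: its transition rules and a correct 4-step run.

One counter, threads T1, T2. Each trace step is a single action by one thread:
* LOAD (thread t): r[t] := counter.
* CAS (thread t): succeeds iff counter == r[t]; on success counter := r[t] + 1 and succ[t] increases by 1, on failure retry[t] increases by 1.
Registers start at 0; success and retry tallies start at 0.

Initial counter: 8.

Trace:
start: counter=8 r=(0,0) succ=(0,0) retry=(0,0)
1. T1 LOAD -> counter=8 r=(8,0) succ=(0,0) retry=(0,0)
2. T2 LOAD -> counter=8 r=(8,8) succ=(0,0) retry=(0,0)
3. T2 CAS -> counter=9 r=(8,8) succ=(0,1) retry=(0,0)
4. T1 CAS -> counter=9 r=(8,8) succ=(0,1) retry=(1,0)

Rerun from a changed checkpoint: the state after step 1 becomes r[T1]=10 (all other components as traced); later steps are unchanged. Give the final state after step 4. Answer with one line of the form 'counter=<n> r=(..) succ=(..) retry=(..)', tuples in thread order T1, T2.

state after step 1 := counter=8 r=(10,0) succ=(0,0) retry=(0,0)
2. T2 LOAD -> counter=8 r=(10,8) succ=(0,0) retry=(0,0)
3. T2 CAS -> counter=9 r=(10,8) succ=(0,1) retry=(0,0)
4. T1 CAS -> counter=9 r=(10,8) succ=(0,1) retry=(1,0)

counter=9 r=(10,8) succ=(0,1) retry=(1,0)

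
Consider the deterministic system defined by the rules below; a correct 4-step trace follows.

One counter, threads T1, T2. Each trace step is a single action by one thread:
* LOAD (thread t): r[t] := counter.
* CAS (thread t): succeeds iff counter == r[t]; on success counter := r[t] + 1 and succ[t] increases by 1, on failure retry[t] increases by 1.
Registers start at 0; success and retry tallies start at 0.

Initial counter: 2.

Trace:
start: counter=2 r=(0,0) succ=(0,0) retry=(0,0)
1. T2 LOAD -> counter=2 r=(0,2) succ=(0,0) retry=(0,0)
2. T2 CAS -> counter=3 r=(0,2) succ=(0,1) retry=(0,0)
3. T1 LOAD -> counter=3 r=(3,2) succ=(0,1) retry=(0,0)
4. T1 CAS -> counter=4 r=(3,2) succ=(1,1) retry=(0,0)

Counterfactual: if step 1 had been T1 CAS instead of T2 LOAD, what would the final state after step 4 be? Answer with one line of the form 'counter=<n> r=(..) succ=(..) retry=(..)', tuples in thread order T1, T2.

counter=3 r=(2,0) succ=(1,0) retry=(1,1)

(re-executing from step 1 with the substitution; state before step 1: counter=2 r=(0,0) succ=(0,0) retry=(0,0))
1. T1 CAS -> counter=2 r=(0,0) succ=(0,0) retry=(1,0)
2. T2 CAS -> counter=2 r=(0,0) succ=(0,0) retry=(1,1)
3. T1 LOAD -> counter=2 r=(2,0) succ=(0,0) retry=(1,1)
4. T1 CAS -> counter=3 r=(2,0) succ=(1,0) retry=(1,1)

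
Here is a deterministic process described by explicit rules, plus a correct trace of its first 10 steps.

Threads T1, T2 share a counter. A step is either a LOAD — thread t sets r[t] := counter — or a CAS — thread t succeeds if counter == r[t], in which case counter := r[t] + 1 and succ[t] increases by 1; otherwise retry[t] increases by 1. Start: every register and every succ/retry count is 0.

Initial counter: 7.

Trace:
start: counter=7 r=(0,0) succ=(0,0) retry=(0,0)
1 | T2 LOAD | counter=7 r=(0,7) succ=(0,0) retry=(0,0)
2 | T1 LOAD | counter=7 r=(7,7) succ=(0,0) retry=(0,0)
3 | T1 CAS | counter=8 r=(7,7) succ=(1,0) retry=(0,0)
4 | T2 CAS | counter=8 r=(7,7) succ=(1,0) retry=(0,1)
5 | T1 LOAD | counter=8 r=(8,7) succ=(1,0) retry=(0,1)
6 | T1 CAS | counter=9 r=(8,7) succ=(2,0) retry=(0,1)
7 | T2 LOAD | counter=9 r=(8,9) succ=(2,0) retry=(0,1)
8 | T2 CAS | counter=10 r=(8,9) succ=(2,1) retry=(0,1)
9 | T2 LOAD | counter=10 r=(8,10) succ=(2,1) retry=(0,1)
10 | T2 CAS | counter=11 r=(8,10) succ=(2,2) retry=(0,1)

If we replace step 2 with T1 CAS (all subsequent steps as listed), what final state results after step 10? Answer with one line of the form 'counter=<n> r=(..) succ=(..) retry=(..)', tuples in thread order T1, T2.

(re-executing from step 2 with the substitution; state before step 2: counter=7 r=(0,7) succ=(0,0) retry=(0,0))
2 | T1 CAS | counter=7 r=(0,7) succ=(0,0) retry=(1,0)
3 | T1 CAS | counter=7 r=(0,7) succ=(0,0) retry=(2,0)
4 | T2 CAS | counter=8 r=(0,7) succ=(0,1) retry=(2,0)
5 | T1 LOAD | counter=8 r=(8,7) succ=(0,1) retry=(2,0)
6 | T1 CAS | counter=9 r=(8,7) succ=(1,1) retry=(2,0)
7 | T2 LOAD | counter=9 r=(8,9) succ=(1,1) retry=(2,0)
8 | T2 CAS | counter=10 r=(8,9) succ=(1,2) retry=(2,0)
9 | T2 LOAD | counter=10 r=(8,10) succ=(1,2) retry=(2,0)
10 | T2 CAS | counter=11 r=(8,10) succ=(1,3) retry=(2,0)

counter=11 r=(8,10) succ=(1,3) retry=(2,0)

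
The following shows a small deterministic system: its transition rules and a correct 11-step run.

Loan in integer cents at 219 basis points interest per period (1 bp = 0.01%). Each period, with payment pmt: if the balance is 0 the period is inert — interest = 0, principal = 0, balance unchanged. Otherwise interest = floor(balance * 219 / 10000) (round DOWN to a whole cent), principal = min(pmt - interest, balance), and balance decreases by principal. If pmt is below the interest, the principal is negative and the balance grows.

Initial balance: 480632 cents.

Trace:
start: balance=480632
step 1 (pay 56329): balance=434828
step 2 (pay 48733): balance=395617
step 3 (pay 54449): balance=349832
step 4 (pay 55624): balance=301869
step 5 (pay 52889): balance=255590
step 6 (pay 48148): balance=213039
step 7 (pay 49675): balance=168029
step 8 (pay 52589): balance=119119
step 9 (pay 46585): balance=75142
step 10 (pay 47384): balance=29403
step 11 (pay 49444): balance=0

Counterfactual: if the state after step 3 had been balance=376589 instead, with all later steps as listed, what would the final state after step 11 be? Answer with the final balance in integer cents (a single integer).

12422

state after step 3 := balance=376589
step 4 (pay 55624): balance=329212
step 5 (pay 52889): balance=283532
step 6 (pay 48148): balance=241593
step 7 (pay 49675): balance=197208
step 8 (pay 52589): balance=148937
step 9 (pay 46585): balance=105613
step 10 (pay 47384): balance=60541
step 11 (pay 49444): balance=12422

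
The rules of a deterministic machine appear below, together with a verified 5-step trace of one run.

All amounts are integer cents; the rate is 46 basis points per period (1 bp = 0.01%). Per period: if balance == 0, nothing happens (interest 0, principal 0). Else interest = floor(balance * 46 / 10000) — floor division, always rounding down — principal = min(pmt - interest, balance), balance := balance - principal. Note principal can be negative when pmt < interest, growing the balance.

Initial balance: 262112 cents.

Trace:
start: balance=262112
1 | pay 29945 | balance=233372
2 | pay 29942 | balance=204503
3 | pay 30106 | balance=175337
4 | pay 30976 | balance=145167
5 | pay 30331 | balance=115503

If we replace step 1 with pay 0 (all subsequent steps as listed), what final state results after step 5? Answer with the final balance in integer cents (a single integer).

146004

(re-executing from step 1 with the substitution; state before step 1: balance=262112)
1 | pay 0 | balance=263317
2 | pay 29942 | balance=234586
3 | pay 30106 | balance=205559
4 | pay 30976 | balance=175528
5 | pay 30331 | balance=146004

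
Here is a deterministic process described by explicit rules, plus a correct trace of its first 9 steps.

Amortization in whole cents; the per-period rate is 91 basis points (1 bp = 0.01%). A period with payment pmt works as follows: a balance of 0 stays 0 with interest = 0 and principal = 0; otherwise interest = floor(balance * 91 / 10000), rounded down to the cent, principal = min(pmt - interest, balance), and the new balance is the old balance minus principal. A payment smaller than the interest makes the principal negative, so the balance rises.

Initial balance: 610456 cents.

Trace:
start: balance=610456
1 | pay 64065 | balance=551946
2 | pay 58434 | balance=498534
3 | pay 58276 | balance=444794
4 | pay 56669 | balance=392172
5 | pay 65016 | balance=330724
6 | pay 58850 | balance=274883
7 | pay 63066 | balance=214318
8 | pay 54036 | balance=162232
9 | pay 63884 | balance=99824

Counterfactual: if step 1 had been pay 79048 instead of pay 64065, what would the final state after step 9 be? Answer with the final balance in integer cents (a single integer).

(re-executing from step 1 with the substitution; state before step 1: balance=610456)
1 | pay 79048 | balance=536963
2 | pay 58434 | balance=483415
3 | pay 58276 | balance=429538
4 | pay 56669 | balance=376777
5 | pay 65016 | balance=315189
6 | pay 58850 | balance=259207
7 | pay 63066 | balance=198499
8 | pay 54036 | balance=146269
9 | pay 63884 | balance=83716

83716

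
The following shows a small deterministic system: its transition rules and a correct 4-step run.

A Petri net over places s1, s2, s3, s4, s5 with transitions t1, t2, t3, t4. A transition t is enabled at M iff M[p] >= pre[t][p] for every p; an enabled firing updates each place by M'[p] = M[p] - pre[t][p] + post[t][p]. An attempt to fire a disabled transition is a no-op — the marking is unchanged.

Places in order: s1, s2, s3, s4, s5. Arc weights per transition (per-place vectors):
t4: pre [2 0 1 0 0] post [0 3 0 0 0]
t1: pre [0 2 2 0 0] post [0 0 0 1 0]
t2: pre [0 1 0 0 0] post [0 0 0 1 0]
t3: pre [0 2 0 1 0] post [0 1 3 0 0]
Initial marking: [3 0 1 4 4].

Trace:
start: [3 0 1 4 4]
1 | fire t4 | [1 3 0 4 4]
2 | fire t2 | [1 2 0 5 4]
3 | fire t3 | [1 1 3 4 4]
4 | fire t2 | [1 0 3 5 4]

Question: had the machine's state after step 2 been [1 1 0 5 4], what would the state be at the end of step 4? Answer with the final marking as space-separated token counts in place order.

state after step 2 := [1 1 0 5 4]
3 | fire t3 | [1 1 0 5 4]
4 | fire t2 | [1 0 0 6 4]

1 0 0 6 4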